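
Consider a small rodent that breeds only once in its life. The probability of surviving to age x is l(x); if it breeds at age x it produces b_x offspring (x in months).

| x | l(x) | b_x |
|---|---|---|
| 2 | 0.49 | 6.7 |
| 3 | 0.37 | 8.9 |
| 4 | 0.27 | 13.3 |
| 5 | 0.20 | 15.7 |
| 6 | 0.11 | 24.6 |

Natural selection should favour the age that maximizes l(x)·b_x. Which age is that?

4

Expected offspring if breeding at age x = l(x) × b_x:
  age 2: 0.49 × 6.7 = 3.283
  age 3: 0.37 × 8.9 = 3.293
  age 4: 0.27 × 13.3 = 3.591
  age 5: 0.20 × 15.7 = 3.140
  age 6: 0.11 × 24.6 = 2.706
Maximum at age 4 (3.591).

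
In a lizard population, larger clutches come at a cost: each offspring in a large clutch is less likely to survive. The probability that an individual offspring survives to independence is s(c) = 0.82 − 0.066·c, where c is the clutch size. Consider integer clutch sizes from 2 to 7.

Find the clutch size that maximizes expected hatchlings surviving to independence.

Expected hatchlings surviving to independence = c × s(c):
  c=2: 2 × 0.688 = 1.376
  c=3: 3 × 0.622 = 1.866
  c=4: 4 × 0.556 = 2.224
  c=5: 5 × 0.490 = 2.450
  c=6: 6 × 0.424 = 2.544
  c=7: 7 × 0.358 = 2.506
Maximum at c = 6 (2.544 hatchlings surviving to independence).

6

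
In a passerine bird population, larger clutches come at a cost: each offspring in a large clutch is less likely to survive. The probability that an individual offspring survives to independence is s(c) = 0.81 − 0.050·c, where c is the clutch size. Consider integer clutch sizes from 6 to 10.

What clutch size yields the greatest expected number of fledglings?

Expected fledglings = c × s(c):
  c=6: 6 × 0.510 = 3.060
  c=7: 7 × 0.460 = 3.220
  c=8: 8 × 0.410 = 3.280
  c=9: 9 × 0.360 = 3.240
  c=10: 10 × 0.310 = 3.100
Maximum at c = 8 (3.280 fledglings).

8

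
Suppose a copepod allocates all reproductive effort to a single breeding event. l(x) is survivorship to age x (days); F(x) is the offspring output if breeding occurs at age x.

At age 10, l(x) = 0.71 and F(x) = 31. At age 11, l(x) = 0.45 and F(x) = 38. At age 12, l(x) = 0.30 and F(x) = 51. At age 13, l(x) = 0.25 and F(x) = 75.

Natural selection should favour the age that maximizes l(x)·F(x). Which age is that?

10

Expected offspring if breeding at age x = l(x) × F(x):
  age 10: 0.71 × 31 = 22.010
  age 11: 0.45 × 38 = 17.100
  age 12: 0.30 × 51 = 15.300
  age 13: 0.25 × 75 = 18.750
Maximum at age 10 (22.010).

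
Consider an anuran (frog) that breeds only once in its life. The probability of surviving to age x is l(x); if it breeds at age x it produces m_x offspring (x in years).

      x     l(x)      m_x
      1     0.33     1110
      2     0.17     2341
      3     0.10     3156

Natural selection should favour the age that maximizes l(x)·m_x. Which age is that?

2

Expected offspring if breeding at age x = l(x) × m_x:
  age 1: 0.33 × 1110 = 366.300
  age 2: 0.17 × 2341 = 397.970
  age 3: 0.10 × 3156 = 315.600
Maximum at age 2 (397.970).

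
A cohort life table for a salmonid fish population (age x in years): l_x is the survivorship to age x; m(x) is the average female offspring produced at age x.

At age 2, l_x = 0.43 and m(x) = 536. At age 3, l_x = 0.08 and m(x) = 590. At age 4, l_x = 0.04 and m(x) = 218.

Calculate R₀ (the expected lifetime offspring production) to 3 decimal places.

286.400

R₀ = Σ l_x m(x):
  age 2: 0.43 × 536 = 230.4800
  age 3: 0.08 × 590 = 47.2000
  age 4: 0.04 × 218 = 8.7200
R₀ = 230.4800 + 47.2000 + 8.7200 = 286.4000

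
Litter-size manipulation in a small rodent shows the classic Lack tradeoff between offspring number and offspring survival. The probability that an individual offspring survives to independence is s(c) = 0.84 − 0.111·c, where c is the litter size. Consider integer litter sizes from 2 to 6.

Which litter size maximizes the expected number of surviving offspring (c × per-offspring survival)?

Expected surviving offspring = c × s(c):
  c=2: 2 × 0.618 = 1.236
  c=3: 3 × 0.507 = 1.521
  c=4: 4 × 0.396 = 1.584
  c=5: 5 × 0.285 = 1.425
  c=6: 6 × 0.174 = 1.044
Maximum at c = 4 (1.584 surviving offspring).

4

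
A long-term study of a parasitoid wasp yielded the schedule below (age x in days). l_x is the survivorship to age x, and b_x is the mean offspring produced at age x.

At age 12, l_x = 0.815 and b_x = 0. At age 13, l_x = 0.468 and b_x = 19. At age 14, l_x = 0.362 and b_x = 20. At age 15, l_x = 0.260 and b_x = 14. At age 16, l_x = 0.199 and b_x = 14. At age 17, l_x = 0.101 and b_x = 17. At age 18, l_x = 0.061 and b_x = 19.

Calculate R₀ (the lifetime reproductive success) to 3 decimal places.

R₀ = Σ l_x b_x:
  age 12: 0.815 × 0 = 0.0000
  age 13: 0.468 × 19 = 8.8920
  age 14: 0.362 × 20 = 7.2400
  age 15: 0.260 × 14 = 3.6400
  age 16: 0.199 × 14 = 2.7860
  age 17: 0.101 × 17 = 1.7170
  age 18: 0.061 × 19 = 1.1590
R₀ = 0.0000 + 8.8920 + 7.2400 + 3.6400 + 2.7860 + 1.7170 + 1.1590 = 25.4340

25.434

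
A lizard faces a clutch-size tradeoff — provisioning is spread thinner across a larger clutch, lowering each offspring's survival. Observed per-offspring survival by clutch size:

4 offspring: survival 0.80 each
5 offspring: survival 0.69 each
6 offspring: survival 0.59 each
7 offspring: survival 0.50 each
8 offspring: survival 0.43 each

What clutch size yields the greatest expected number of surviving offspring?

Expected surviving offspring = c × s(c):
  c=4: 4 × 0.80 = 3.200
  c=5: 5 × 0.69 = 3.450
  c=6: 6 × 0.59 = 3.540
  c=7: 7 × 0.50 = 3.500
  c=8: 8 × 0.43 = 3.440
Maximum at c = 6 (3.540 surviving offspring).

6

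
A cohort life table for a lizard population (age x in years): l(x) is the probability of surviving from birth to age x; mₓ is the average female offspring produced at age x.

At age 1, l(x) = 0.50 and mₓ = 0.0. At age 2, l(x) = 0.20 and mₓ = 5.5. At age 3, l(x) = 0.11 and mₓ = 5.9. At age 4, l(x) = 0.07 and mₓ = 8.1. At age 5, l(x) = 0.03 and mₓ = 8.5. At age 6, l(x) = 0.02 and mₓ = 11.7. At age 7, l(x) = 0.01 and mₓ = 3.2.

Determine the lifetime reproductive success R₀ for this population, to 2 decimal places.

2.84

R₀ = Σ l(x) mₓ:
  age 1: 0.50 × 0.0 = 0.0000
  age 2: 0.20 × 5.5 = 1.1000
  age 3: 0.11 × 5.9 = 0.6490
  age 4: 0.07 × 8.1 = 0.5670
  age 5: 0.03 × 8.5 = 0.2550
  age 6: 0.02 × 11.7 = 0.2340
  age 7: 0.01 × 3.2 = 0.0320
R₀ = 0.0000 + 1.1000 + 0.6490 + 0.5670 + 0.2550 + 0.2340 + 0.0320 = 2.8370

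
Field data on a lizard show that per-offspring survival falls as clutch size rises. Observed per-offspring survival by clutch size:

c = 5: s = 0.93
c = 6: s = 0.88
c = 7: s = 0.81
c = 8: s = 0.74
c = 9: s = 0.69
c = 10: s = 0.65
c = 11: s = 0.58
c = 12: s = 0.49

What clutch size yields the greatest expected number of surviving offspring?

10

Expected surviving offspring = c × s(c):
  c=5: 5 × 0.93 = 4.650
  c=6: 6 × 0.88 = 5.280
  c=7: 7 × 0.81 = 5.670
  c=8: 8 × 0.74 = 5.920
  c=9: 9 × 0.69 = 6.210
  c=10: 10 × 0.65 = 6.500
  c=11: 11 × 0.58 = 6.380
  c=12: 12 × 0.49 = 5.880
Maximum at c = 10 (6.500 surviving offspring).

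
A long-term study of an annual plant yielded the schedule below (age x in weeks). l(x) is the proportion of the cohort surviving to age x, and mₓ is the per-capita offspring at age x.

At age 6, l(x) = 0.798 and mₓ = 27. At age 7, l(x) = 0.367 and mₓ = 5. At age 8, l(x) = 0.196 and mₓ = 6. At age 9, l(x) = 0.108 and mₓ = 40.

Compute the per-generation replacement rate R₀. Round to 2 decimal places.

R₀ = Σ l(x) mₓ:
  age 6: 0.798 × 27 = 21.5460
  age 7: 0.367 × 5 = 1.8350
  age 8: 0.196 × 6 = 1.1760
  age 9: 0.108 × 40 = 4.3200
R₀ = 21.5460 + 1.8350 + 1.1760 + 4.3200 = 28.8770

28.88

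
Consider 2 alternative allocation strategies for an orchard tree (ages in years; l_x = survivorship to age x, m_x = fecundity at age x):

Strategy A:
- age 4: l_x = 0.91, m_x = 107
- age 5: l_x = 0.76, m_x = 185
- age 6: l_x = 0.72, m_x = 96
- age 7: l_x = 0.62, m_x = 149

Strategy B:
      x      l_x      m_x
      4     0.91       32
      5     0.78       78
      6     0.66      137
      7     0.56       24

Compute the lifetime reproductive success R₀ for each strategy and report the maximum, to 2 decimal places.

Strategy A: R₀ = 0.91×107 + 0.76×185 + 0.72×96 + 0.62×149 = 399.4700
Strategy B: R₀ = 0.91×32 + 0.78×78 + 0.66×137 + 0.56×24 = 193.8200
Highest R₀: strategy A with 399.4700.

399.47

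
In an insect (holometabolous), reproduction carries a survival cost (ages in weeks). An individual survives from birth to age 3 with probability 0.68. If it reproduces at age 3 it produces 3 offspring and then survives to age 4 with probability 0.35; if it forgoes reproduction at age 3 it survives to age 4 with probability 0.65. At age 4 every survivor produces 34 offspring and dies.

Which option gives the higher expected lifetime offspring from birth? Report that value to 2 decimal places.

breed at age 3: R₀ = 0.68 × (3 + 0.35 × 34) = 0.68 × 14.9000 = 10.1320
delay to age 4: R₀ = 0.68 × (0.65 × 34) = 0.68 × 22.1000 = 15.0280
Higher: delay to age 4 (15.0280).

15.03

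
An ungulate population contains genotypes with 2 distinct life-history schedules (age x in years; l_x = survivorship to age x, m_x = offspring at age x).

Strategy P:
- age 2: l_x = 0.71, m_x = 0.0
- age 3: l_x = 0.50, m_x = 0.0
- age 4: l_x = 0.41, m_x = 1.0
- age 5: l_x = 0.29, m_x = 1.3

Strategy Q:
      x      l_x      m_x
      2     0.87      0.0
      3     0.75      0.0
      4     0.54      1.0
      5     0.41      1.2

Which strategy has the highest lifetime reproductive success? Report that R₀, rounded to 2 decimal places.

Strategy P: R₀ = 0.71×0.0 + 0.50×0.0 + 0.41×1.0 + 0.29×1.3 = 0.7870
Strategy Q: R₀ = 0.87×0.0 + 0.75×0.0 + 0.54×1.0 + 0.41×1.2 = 1.0320
Highest R₀: strategy Q with 1.0320.

1.03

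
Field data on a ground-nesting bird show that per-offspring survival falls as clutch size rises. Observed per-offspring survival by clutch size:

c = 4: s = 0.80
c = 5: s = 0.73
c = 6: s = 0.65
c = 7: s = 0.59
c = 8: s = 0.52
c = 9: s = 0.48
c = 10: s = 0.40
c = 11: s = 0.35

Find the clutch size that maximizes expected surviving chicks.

Expected surviving chicks = c × s(c):
  c=4: 4 × 0.80 = 3.200
  c=5: 5 × 0.73 = 3.650
  c=6: 6 × 0.65 = 3.900
  c=7: 7 × 0.59 = 4.130
  c=8: 8 × 0.52 = 4.160
  c=9: 9 × 0.48 = 4.320
  c=10: 10 × 0.40 = 4.000
  c=11: 11 × 0.35 = 3.850
Maximum at c = 9 (4.320 surviving chicks).

9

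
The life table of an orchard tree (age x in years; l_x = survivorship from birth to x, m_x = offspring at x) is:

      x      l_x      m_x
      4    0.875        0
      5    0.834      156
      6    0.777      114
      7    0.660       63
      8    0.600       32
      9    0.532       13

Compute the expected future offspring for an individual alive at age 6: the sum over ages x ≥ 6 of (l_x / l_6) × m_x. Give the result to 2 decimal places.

201.12

l_6 = 0.777. Conditional survival from age 6 to x is l_x / l_6.
  x=6: (0.777/0.777) × 114 = 114.0000
  x=7: (0.660/0.777) × 63 = 53.5135
  x=8: (0.600/0.777) × 32 = 24.7104
  x=9: (0.532/0.777) × 13 = 8.9009
Sum = 114.0000 + 53.5135 + 24.7104 + 8.9009 = 201.1248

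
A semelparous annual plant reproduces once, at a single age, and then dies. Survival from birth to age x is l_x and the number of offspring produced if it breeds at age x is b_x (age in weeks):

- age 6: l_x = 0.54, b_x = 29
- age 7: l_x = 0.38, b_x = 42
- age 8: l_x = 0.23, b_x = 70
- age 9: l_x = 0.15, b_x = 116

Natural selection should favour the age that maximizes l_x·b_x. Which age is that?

Expected offspring if breeding at age x = l_x × b_x:
  age 6: 0.54 × 29 = 15.660
  age 7: 0.38 × 42 = 15.960
  age 8: 0.23 × 70 = 16.100
  age 9: 0.15 × 116 = 17.400
Maximum at age 9 (17.400).

9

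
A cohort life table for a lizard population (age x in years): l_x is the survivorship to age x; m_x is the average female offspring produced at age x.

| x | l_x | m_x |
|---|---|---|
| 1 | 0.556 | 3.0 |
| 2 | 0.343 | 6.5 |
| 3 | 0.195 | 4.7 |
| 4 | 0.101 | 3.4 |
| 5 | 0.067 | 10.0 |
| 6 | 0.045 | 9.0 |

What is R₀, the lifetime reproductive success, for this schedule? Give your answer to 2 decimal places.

6.23

R₀ = Σ l_x m_x:
  age 1: 0.556 × 3.0 = 1.6680
  age 2: 0.343 × 6.5 = 2.2295
  age 3: 0.195 × 4.7 = 0.9165
  age 4: 0.101 × 3.4 = 0.3434
  age 5: 0.067 × 10.0 = 0.6700
  age 6: 0.045 × 9.0 = 0.4050
R₀ = 1.6680 + 2.2295 + 0.9165 + 0.3434 + 0.6700 + 0.4050 = 6.2324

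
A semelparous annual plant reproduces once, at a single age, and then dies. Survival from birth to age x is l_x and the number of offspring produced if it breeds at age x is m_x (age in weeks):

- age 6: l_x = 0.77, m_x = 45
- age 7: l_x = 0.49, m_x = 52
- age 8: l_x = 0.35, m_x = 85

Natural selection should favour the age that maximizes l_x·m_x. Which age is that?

Expected offspring if breeding at age x = l_x × m_x:
  age 6: 0.77 × 45 = 34.650
  age 7: 0.49 × 52 = 25.480
  age 8: 0.35 × 85 = 29.750
Maximum at age 6 (34.650).

6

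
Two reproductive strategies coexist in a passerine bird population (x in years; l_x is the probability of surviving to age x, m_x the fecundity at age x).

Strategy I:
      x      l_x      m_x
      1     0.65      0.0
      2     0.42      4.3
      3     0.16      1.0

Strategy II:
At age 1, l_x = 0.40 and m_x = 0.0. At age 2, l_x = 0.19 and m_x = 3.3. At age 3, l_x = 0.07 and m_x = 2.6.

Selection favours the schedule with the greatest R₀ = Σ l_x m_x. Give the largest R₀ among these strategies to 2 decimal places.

Strategy I: R₀ = 0.65×0.0 + 0.42×4.3 + 0.16×1.0 = 1.9660
Strategy II: R₀ = 0.40×0.0 + 0.19×3.3 + 0.07×2.6 = 0.8090
Highest R₀: strategy I with 1.9660.

1.97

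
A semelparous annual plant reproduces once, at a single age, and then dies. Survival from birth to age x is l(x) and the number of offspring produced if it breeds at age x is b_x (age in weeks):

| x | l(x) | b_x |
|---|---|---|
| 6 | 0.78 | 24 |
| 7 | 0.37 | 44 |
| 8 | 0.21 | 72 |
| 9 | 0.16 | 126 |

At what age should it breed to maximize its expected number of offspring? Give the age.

Expected offspring if breeding at age x = l(x) × b_x:
  age 6: 0.78 × 24 = 18.720
  age 7: 0.37 × 44 = 16.280
  age 8: 0.21 × 72 = 15.120
  age 9: 0.16 × 126 = 20.160
Maximum at age 9 (20.160).

9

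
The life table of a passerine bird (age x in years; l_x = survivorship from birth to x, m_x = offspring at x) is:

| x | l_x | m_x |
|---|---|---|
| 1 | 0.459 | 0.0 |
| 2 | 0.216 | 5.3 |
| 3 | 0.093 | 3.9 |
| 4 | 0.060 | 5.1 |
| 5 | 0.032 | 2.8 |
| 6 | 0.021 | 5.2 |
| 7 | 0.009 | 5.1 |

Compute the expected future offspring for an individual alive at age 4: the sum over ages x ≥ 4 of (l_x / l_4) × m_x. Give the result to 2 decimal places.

9.18

l_4 = 0.060. Conditional survival from age 4 to x is l_x / l_4.
  x=4: (0.060/0.060) × 5.1 = 5.1000
  x=5: (0.032/0.060) × 2.8 = 1.4933
  x=6: (0.021/0.060) × 5.2 = 1.8200
  x=7: (0.009/0.060) × 5.1 = 0.7650
Sum = 5.1000 + 1.4933 + 1.8200 + 0.7650 = 9.1783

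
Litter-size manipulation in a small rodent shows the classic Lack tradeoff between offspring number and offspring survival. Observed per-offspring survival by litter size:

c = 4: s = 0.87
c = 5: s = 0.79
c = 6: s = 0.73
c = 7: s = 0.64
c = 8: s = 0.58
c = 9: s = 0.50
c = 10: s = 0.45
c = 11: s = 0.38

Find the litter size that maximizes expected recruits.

Expected recruits = c × s(c):
  c=4: 4 × 0.87 = 3.480
  c=5: 5 × 0.79 = 3.950
  c=6: 6 × 0.73 = 4.380
  c=7: 7 × 0.64 = 4.480
  c=8: 8 × 0.58 = 4.640
  c=9: 9 × 0.50 = 4.500
  c=10: 10 × 0.45 = 4.500
  c=11: 11 × 0.38 = 4.180
Maximum at c = 8 (4.640 recruits).

8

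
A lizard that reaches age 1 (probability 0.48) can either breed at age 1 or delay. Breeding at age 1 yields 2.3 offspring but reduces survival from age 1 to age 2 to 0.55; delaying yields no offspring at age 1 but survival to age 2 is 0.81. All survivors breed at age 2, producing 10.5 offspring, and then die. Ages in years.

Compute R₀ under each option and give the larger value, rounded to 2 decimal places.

4.08

breed at age 1: R₀ = 0.48 × (2.3 + 0.55 × 10.5) = 0.48 × 8.0750 = 3.8760
delay to age 2: R₀ = 0.48 × (0.81 × 10.5) = 0.48 × 8.5050 = 4.0824
Higher: delay to age 2 (4.0824).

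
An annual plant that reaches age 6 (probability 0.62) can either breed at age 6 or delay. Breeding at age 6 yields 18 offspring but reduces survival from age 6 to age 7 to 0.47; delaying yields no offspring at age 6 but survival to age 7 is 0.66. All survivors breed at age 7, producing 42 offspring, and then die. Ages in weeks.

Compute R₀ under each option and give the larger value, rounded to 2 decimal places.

23.40

breed at age 6: R₀ = 0.62 × (18 + 0.47 × 42) = 0.62 × 37.7400 = 23.3988
delay to age 7: R₀ = 0.62 × (0.66 × 42) = 0.62 × 27.7200 = 17.1864
Higher: breed at age 6 (23.3988).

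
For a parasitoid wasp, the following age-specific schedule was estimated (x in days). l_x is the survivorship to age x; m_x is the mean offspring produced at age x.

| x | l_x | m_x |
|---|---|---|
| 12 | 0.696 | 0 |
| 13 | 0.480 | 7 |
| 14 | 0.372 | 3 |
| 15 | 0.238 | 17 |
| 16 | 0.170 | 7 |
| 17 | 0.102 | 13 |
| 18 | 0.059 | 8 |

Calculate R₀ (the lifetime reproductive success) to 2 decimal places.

R₀ = Σ l_x m_x:
  age 12: 0.696 × 0 = 0.0000
  age 13: 0.480 × 7 = 3.3600
  age 14: 0.372 × 3 = 1.1160
  age 15: 0.238 × 17 = 4.0460
  age 16: 0.170 × 7 = 1.1900
  age 17: 0.102 × 13 = 1.3260
  age 18: 0.059 × 8 = 0.4720
R₀ = 0.0000 + 3.3600 + 1.1160 + 4.0460 + 1.1900 + 1.3260 + 0.4720 = 11.5100

11.51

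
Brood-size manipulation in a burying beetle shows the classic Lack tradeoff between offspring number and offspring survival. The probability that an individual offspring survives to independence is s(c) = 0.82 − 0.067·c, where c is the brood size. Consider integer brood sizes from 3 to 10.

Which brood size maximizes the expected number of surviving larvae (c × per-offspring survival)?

Expected surviving larvae = c × s(c):
  c=3: 3 × 0.619 = 1.857
  c=4: 4 × 0.552 = 2.208
  c=5: 5 × 0.485 = 2.425
  c=6: 6 × 0.418 = 2.508
  c=7: 7 × 0.351 = 2.457
  c=8: 8 × 0.284 = 2.272
  c=9: 9 × 0.217 = 1.953
  c=10: 10 × 0.150 = 1.500
Maximum at c = 6 (2.508 surviving larvae).

6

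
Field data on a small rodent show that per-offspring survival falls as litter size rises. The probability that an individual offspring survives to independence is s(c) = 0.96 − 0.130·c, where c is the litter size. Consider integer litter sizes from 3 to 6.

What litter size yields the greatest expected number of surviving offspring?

Expected surviving offspring = c × s(c):
  c=3: 3 × 0.570 = 1.710
  c=4: 4 × 0.440 = 1.760
  c=5: 5 × 0.310 = 1.550
  c=6: 6 × 0.180 = 1.080
Maximum at c = 4 (1.760 surviving offspring).

4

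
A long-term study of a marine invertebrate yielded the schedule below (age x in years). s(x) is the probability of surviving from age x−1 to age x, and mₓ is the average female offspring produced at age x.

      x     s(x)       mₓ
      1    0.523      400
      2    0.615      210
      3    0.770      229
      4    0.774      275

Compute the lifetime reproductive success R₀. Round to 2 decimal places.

386.18

Survivorship from birth: l_x = s_1·s_2·…·s_x.
  l_1 = 0.52300
  l_2 = 0.32165
  l_3 = 0.24767
  l_4 = 0.19169
R₀ = Σ l_x mₓ:
  age 1: 0.52300 × 400 = 209.2000
  age 2: 0.32165 × 210 = 67.5465
  age 3: 0.24767 × 229 = 56.7164
  age 4: 0.19169 × 275 = 52.7148
R₀ = 209.2000 + 67.5465 + 56.7164 + 52.7148 = 386.1777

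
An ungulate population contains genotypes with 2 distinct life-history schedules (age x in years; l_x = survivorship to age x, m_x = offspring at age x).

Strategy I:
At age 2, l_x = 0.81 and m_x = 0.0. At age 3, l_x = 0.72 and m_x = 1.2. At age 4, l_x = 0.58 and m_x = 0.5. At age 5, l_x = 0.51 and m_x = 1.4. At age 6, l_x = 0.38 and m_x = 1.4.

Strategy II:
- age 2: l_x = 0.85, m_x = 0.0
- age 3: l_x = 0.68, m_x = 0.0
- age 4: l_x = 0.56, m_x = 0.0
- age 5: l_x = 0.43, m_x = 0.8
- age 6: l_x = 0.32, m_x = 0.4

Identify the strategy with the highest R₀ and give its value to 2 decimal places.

2.40

Strategy I: R₀ = 0.81×0.0 + 0.72×1.2 + 0.58×0.5 + 0.51×1.4 + 0.38×1.4 = 2.4000
Strategy II: R₀ = 0.85×0.0 + 0.68×0.0 + 0.56×0.0 + 0.43×0.8 + 0.32×0.4 = 0.4720
Highest R₀: strategy I with 2.4000.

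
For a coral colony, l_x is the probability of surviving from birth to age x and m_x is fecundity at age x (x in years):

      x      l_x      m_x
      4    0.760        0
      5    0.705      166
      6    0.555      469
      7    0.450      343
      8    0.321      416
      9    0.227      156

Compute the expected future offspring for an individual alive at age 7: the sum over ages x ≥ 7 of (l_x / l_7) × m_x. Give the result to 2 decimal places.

718.44

l_7 = 0.450. Conditional survival from age 7 to x is l_x / l_7.
  x=7: (0.450/0.450) × 343 = 343.0000
  x=8: (0.321/0.450) × 416 = 296.7467
  x=9: (0.227/0.450) × 156 = 78.6933
Sum = 343.0000 + 296.7467 + 78.6933 = 718.4400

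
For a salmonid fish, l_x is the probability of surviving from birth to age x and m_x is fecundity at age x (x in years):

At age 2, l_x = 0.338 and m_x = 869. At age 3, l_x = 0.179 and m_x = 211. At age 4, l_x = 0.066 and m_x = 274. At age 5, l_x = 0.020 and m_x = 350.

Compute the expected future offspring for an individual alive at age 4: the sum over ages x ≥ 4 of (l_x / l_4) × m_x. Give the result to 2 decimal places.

l_4 = 0.066. Conditional survival from age 4 to x is l_x / l_4.
  x=4: (0.066/0.066) × 274 = 274.0000
  x=5: (0.020/0.066) × 350 = 106.0606
Sum = 274.0000 + 106.0606 = 380.0606

380.06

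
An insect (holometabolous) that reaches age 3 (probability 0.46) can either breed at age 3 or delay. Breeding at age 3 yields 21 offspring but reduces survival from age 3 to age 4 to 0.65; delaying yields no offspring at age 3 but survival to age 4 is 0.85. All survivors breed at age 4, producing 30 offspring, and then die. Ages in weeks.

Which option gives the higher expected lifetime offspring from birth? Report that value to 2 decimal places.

breed at age 3: R₀ = 0.46 × (21 + 0.65 × 30) = 0.46 × 40.5000 = 18.6300
delay to age 4: R₀ = 0.46 × (0.85 × 30) = 0.46 × 25.5000 = 11.7300
Higher: breed at age 3 (18.6300).

18.63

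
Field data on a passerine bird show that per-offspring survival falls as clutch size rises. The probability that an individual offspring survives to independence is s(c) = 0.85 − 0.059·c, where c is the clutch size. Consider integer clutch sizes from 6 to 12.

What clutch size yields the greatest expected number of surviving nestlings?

Expected surviving nestlings = c × s(c):
  c=6: 6 × 0.496 = 2.976
  c=7: 7 × 0.437 = 3.059
  c=8: 8 × 0.378 = 3.024
  c=9: 9 × 0.319 = 2.871
  c=10: 10 × 0.260 = 2.600
  c=11: 11 × 0.201 = 2.211
  c=12: 12 × 0.142 = 1.704
Maximum at c = 7 (3.059 surviving nestlings).

7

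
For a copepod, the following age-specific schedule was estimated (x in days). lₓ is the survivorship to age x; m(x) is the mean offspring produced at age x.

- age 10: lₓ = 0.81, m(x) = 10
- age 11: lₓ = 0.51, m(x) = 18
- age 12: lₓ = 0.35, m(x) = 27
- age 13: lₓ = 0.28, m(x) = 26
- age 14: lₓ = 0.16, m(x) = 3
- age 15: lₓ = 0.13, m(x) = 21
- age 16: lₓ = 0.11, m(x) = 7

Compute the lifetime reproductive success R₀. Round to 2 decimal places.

37.99

R₀ = Σ lₓ m(x):
  age 10: 0.81 × 10 = 8.1000
  age 11: 0.51 × 18 = 9.1800
  age 12: 0.35 × 27 = 9.4500
  age 13: 0.28 × 26 = 7.2800
  age 14: 0.16 × 3 = 0.4800
  age 15: 0.13 × 21 = 2.7300
  age 16: 0.11 × 7 = 0.7700
R₀ = 8.1000 + 9.1800 + 9.4500 + 7.2800 + 0.4800 + 2.7300 + 0.7700 = 37.9900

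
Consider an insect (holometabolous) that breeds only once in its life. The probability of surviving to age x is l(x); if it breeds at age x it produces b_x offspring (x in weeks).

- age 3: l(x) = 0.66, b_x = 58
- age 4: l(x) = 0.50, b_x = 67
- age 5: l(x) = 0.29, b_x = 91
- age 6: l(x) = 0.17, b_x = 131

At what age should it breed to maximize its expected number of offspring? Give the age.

3

Expected offspring if breeding at age x = l(x) × b_x:
  age 3: 0.66 × 58 = 38.280
  age 4: 0.50 × 67 = 33.500
  age 5: 0.29 × 91 = 26.390
  age 6: 0.17 × 131 = 22.270
Maximum at age 3 (38.280).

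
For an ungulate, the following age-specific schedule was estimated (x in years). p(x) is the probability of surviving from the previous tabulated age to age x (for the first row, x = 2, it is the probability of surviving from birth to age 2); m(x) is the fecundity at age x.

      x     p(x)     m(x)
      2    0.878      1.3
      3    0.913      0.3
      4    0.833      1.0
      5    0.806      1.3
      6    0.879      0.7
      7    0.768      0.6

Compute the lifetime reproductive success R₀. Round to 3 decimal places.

Survivorship from birth: l_x = p_2·p_3·…·p_x.
  l_2 = 0.87800
  l_3 = 0.80161
  l_4 = 0.66774
  l_5 = 0.53820
  l_6 = 0.47308
  l_7 = 0.36333
R₀ = Σ l_x m(x):
  age 2: 0.87800 × 1.3 = 1.1414
  age 3: 0.80161 × 0.3 = 0.2405
  age 4: 0.66774 × 1.0 = 0.6677
  age 5: 0.53820 × 1.3 = 0.6997
  age 6: 0.47308 × 0.7 = 0.3312
  age 7: 0.36333 × 0.6 = 0.2180
R₀ = 1.1414 + 0.2405 + 0.6677 + 0.6997 + 0.3312 + 0.2180 = 3.2984

3.298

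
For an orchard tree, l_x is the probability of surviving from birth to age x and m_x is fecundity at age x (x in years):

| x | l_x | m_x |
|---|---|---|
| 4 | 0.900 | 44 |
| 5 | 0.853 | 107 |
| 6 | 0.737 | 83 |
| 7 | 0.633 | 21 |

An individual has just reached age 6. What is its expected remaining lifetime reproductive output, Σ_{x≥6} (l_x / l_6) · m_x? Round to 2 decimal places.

101.04

l_6 = 0.737. Conditional survival from age 6 to x is l_x / l_6.
  x=6: (0.737/0.737) × 83 = 83.0000
  x=7: (0.633/0.737) × 21 = 18.0366
Sum = 83.0000 + 18.0366 = 101.0366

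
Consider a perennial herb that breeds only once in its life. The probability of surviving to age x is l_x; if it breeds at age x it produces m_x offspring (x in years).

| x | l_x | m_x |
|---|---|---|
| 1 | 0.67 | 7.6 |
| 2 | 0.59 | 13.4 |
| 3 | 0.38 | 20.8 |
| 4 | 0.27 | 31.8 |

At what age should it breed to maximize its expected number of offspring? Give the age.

Expected offspring if breeding at age x = l_x × m_x:
  age 1: 0.67 × 7.6 = 5.092
  age 2: 0.59 × 13.4 = 7.906
  age 3: 0.38 × 20.8 = 7.904
  age 4: 0.27 × 31.8 = 8.586
Maximum at age 4 (8.586).

4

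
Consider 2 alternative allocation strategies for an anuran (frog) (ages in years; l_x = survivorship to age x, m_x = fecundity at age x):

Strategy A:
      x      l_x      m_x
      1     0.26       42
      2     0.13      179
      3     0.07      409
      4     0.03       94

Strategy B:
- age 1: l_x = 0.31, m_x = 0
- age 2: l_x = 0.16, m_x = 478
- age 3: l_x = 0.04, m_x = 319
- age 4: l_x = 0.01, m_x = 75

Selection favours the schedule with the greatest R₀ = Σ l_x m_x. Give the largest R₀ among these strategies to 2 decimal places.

89.99

Strategy A: R₀ = 0.26×42 + 0.13×179 + 0.07×409 + 0.03×94 = 65.6400
Strategy B: R₀ = 0.31×0 + 0.16×478 + 0.04×319 + 0.01×75 = 89.9900
Highest R₀: strategy B with 89.9900.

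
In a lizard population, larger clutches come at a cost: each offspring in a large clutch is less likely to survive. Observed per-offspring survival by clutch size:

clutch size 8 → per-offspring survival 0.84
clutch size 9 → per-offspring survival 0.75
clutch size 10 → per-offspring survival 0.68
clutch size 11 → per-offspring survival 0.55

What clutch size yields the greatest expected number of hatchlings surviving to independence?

Expected hatchlings surviving to independence = c × s(c):
  c=8: 8 × 0.84 = 6.720
  c=9: 9 × 0.75 = 6.750
  c=10: 10 × 0.68 = 6.800
  c=11: 11 × 0.55 = 6.050
Maximum at c = 10 (6.800 hatchlings surviving to independence).

10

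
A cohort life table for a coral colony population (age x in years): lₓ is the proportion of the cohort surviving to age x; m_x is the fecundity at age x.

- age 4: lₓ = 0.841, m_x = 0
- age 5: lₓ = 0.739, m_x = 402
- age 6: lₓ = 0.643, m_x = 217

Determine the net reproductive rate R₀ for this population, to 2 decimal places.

R₀ = Σ lₓ m_x:
  age 4: 0.841 × 0 = 0.0000
  age 5: 0.739 × 402 = 297.0780
  age 6: 0.643 × 217 = 139.5310
R₀ = 0.0000 + 297.0780 + 139.5310 = 436.6090

436.61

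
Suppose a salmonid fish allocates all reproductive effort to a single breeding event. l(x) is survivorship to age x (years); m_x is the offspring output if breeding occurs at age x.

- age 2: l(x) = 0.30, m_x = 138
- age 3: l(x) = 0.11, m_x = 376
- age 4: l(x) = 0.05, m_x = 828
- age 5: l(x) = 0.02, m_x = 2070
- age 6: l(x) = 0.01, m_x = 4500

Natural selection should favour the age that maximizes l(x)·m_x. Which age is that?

6

Expected offspring if breeding at age x = l(x) × m_x:
  age 2: 0.30 × 138 = 41.400
  age 3: 0.11 × 376 = 41.360
  age 4: 0.05 × 828 = 41.400
  age 5: 0.02 × 2070 = 41.400
  age 6: 0.01 × 4500 = 45.000
Maximum at age 6 (45.000).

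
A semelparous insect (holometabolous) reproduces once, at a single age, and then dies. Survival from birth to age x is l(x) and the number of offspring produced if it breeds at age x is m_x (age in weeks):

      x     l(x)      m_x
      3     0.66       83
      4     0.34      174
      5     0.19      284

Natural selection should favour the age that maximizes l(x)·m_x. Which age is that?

Expected offspring if breeding at age x = l(x) × m_x:
  age 3: 0.66 × 83 = 54.780
  age 4: 0.34 × 174 = 59.160
  age 5: 0.19 × 284 = 53.960
Maximum at age 4 (59.160).

4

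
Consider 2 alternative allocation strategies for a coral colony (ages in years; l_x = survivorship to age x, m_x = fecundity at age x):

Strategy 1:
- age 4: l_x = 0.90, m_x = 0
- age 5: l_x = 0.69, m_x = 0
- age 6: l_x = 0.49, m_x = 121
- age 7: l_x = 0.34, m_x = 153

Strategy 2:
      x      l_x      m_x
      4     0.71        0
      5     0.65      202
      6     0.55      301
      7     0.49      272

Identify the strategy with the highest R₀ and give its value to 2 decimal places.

Strategy 1: R₀ = 0.90×0 + 0.69×0 + 0.49×121 + 0.34×153 = 111.3100
Strategy 2: R₀ = 0.71×0 + 0.65×202 + 0.55×301 + 0.49×272 = 430.1300
Highest R₀: strategy 2 with 430.1300.

430.13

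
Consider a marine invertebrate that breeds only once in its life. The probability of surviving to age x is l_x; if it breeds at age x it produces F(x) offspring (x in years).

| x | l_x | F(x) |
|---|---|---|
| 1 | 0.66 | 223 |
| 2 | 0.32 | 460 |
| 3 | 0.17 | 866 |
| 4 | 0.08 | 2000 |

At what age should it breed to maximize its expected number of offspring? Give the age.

4

Expected offspring if breeding at age x = l_x × F(x):
  age 1: 0.66 × 223 = 147.180
  age 2: 0.32 × 460 = 147.200
  age 3: 0.17 × 866 = 147.220
  age 4: 0.08 × 2000 = 160.000
Maximum at age 4 (160.000).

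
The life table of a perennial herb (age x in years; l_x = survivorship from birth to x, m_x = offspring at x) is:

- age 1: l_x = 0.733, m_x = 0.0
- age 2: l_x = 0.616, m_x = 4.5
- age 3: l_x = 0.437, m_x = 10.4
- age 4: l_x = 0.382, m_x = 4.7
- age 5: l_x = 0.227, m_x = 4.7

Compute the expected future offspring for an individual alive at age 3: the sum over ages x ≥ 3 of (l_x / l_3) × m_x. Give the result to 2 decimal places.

16.95

l_3 = 0.437. Conditional survival from age 3 to x is l_x / l_3.
  x=3: (0.437/0.437) × 10.4 = 10.4000
  x=4: (0.382/0.437) × 4.7 = 4.1085
  x=5: (0.227/0.437) × 4.7 = 2.4414
Sum = 10.4000 + 4.1085 + 2.4414 = 16.9499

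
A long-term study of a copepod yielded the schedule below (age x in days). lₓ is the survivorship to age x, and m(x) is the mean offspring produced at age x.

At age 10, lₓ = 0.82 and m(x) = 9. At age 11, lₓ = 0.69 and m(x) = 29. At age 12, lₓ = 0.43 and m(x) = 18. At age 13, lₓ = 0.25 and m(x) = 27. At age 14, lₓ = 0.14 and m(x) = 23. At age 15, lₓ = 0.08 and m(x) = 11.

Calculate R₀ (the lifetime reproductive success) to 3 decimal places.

R₀ = Σ lₓ m(x):
  age 10: 0.82 × 9 = 7.3800
  age 11: 0.69 × 29 = 20.0100
  age 12: 0.43 × 18 = 7.7400
  age 13: 0.25 × 27 = 6.7500
  age 14: 0.14 × 23 = 3.2200
  age 15: 0.08 × 11 = 0.8800
R₀ = 7.3800 + 20.0100 + 7.7400 + 6.7500 + 3.2200 + 0.8800 = 45.9800

45.980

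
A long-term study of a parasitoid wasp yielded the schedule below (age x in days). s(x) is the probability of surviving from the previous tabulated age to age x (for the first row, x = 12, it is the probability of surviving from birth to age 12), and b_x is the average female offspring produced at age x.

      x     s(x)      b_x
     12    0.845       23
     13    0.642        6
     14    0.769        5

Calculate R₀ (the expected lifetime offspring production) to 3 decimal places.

24.776

Survivorship from birth: l_x = s_12·s_13·…·s_x.
  l_12 = 0.84500
  l_13 = 0.54249
  l_14 = 0.41717
R₀ = Σ l_x b_x:
  age 12: 0.84500 × 23 = 19.4350
  age 13: 0.54249 × 6 = 3.2549
  age 14: 0.41717 × 5 = 2.0858
R₀ = 19.4350 + 3.2549 + 2.0858 = 24.7758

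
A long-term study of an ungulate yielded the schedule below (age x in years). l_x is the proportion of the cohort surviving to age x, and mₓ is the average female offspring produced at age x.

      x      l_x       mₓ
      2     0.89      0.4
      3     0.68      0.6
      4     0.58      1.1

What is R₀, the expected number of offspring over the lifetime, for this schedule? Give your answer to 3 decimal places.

1.402

R₀ = Σ l_x mₓ:
  age 2: 0.89 × 0.4 = 0.3560
  age 3: 0.68 × 0.6 = 0.4080
  age 4: 0.58 × 1.1 = 0.6380
R₀ = 0.3560 + 0.4080 + 0.6380 = 1.4020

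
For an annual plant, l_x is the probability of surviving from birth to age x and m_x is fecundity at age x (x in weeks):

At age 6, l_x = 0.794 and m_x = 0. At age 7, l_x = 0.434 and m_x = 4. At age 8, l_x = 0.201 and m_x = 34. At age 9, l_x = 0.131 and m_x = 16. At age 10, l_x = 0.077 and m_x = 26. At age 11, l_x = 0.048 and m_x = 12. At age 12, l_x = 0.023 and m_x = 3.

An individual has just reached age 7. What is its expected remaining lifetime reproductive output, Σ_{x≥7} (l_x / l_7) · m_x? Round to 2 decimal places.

l_7 = 0.434. Conditional survival from age 7 to x is l_x / l_7.
  x=7: (0.434/0.434) × 4 = 4.0000
  x=8: (0.201/0.434) × 34 = 15.7465
  x=9: (0.131/0.434) × 16 = 4.8295
  x=10: (0.077/0.434) × 26 = 4.6129
  x=11: (0.048/0.434) × 12 = 1.3272
  x=12: (0.023/0.434) × 3 = 0.1590
Sum = 4.0000 + 15.7465 + 4.8295 + 4.6129 + 1.3272 + 0.1590 = 30.6751

30.68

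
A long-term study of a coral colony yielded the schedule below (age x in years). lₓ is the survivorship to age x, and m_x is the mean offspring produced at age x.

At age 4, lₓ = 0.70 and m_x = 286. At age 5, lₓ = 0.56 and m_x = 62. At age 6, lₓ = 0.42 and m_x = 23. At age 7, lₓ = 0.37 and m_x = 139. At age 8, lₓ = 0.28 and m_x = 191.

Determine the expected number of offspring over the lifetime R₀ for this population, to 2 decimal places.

349.49

R₀ = Σ lₓ m_x:
  age 4: 0.70 × 286 = 200.2000
  age 5: 0.56 × 62 = 34.7200
  age 6: 0.42 × 23 = 9.6600
  age 7: 0.37 × 139 = 51.4300
  age 8: 0.28 × 191 = 53.4800
R₀ = 200.2000 + 34.7200 + 9.6600 + 51.4300 + 53.4800 = 349.4900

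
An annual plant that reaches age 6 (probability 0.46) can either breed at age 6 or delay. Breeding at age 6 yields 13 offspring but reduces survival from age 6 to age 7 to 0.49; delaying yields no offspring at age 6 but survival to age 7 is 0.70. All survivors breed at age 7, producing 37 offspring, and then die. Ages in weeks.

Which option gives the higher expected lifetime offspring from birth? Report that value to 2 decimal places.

breed at age 6: R₀ = 0.46 × (13 + 0.49 × 37) = 0.46 × 31.1300 = 14.3198
delay to age 7: R₀ = 0.46 × (0.70 × 37) = 0.46 × 25.9000 = 11.9140
Higher: breed at age 6 (14.3198).

14.32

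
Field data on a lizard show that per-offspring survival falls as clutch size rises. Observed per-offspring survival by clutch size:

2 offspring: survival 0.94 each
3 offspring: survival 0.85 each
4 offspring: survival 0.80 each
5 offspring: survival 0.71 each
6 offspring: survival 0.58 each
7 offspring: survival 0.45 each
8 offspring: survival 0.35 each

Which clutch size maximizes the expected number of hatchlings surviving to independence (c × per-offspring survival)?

5

Expected hatchlings surviving to independence = c × s(c):
  c=2: 2 × 0.94 = 1.880
  c=3: 3 × 0.85 = 2.550
  c=4: 4 × 0.80 = 3.200
  c=5: 5 × 0.71 = 3.550
  c=6: 6 × 0.58 = 3.480
  c=7: 7 × 0.45 = 3.150
  c=8: 8 × 0.35 = 2.800
Maximum at c = 5 (3.550 hatchlings surviving to independence).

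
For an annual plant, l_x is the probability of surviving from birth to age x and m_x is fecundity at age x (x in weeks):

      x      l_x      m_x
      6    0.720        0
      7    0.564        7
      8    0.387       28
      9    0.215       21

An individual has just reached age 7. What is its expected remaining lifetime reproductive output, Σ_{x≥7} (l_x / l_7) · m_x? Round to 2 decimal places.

l_7 = 0.564. Conditional survival from age 7 to x is l_x / l_7.
  x=7: (0.564/0.564) × 7 = 7.0000
  x=8: (0.387/0.564) × 28 = 19.2128
  x=9: (0.215/0.564) × 21 = 8.0053
Sum = 7.0000 + 19.2128 + 8.0053 = 34.2181

34.22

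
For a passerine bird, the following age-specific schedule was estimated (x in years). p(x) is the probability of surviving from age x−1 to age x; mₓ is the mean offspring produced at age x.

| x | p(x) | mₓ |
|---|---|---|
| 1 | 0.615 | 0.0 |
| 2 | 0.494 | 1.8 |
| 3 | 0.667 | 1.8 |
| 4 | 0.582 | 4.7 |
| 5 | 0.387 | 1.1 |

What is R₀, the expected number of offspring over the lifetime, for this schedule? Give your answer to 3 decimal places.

1.516

Survivorship from birth: l_x = p_1·p_2·…·p_x.
  l_1 = 0.61500
  l_2 = 0.30381
  l_3 = 0.20264
  l_4 = 0.11794
  l_5 = 0.04564
R₀ = Σ l_x mₓ:
  age 1: 0.61500 × 0.0 = 0.0000
  age 2: 0.30381 × 1.8 = 0.5469
  age 3: 0.20264 × 1.8 = 0.3648
  age 4: 0.11794 × 4.7 = 0.5543
  age 5: 0.04564 × 1.1 = 0.0502
R₀ = 0.0000 + 0.5469 + 0.3648 + 0.5543 + 0.0502 = 1.5161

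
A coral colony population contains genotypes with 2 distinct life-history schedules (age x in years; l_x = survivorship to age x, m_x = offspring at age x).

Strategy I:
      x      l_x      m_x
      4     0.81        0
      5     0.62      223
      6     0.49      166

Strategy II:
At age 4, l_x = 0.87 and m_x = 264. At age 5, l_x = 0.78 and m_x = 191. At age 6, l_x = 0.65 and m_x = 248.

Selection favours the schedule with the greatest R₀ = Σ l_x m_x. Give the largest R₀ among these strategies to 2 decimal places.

Strategy I: R₀ = 0.81×0 + 0.62×223 + 0.49×166 = 219.6000
Strategy II: R₀ = 0.87×264 + 0.78×191 + 0.65×248 = 539.8600
Highest R₀: strategy II with 539.8600.

539.86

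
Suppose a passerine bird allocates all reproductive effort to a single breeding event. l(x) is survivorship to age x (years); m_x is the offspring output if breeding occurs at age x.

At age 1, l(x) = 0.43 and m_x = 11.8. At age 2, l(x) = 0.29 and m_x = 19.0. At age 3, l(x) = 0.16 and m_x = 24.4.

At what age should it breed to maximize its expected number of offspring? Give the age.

Expected offspring if breeding at age x = l(x) × m_x:
  age 1: 0.43 × 11.8 = 5.074
  age 2: 0.29 × 19.0 = 5.510
  age 3: 0.16 × 24.4 = 3.904
Maximum at age 2 (5.510).

2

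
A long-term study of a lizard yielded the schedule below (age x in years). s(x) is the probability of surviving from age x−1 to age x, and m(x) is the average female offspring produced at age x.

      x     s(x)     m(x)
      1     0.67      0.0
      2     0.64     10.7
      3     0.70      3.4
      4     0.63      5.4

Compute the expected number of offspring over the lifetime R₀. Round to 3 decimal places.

Survivorship from birth: l_x = s_1·s_2·…·s_x.
  l_1 = 0.67000
  l_2 = 0.42880
  l_3 = 0.30016
  l_4 = 0.18910
R₀ = Σ l_x m(x):
  age 1: 0.67000 × 0.0 = 0.0000
  age 2: 0.42880 × 10.7 = 4.5882
  age 3: 0.30016 × 3.4 = 1.0205
  age 4: 0.18910 × 5.4 = 1.0211
R₀ = 0.0000 + 4.5882 + 1.0205 + 1.0211 = 6.6298

6.630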